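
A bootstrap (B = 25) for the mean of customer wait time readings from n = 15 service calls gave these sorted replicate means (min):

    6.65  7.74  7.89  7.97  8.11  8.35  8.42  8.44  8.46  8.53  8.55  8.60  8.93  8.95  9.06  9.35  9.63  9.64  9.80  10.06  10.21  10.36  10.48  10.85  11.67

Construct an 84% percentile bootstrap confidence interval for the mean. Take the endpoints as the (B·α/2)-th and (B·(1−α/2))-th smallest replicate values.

α = 0.16; lower rank = 25 × 0.080 = 2; upper rank = 25 × 0.920 = 23.
The 2nd smallest replicate is 7.74; the 23rd is 10.48.

(7.74, 10.48)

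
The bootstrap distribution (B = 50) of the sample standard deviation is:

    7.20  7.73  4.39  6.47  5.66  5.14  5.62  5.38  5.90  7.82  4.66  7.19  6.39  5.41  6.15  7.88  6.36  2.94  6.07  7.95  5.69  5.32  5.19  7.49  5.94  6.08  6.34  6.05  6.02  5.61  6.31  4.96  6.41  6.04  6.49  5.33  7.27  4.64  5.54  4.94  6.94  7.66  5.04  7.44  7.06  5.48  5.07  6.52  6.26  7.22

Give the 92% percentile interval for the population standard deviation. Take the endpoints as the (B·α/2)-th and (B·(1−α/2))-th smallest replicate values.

(4.39, 7.82)

Sorted replicates: 2.94, 4.39, 4.64, 4.66, 4.94, 4.96, 5.04, 5.07, 5.14, 5.19, 5.32, 5.33, 5.38, 5.41, 5.48, 5.54, 5.61, 5.62, 5.66, 5.69, 5.90, 5.94, 6.02, 6.04, 6.05, 6.07, 6.08, 6.15, 6.26, 6.31, 6.34, 6.36, 6.39, 6.41, 6.47, 6.49, 6.52, 6.94, 7.06, 7.19, 7.20, 7.22, 7.27, 7.44, 7.49, 7.66, 7.73, 7.82, 7.88, 7.95
α = 0.08; lower rank = 50 × 0.040 = 2; upper rank = 50 × 0.960 = 48.
The 2nd smallest replicate is 4.39; the 48th is 7.82.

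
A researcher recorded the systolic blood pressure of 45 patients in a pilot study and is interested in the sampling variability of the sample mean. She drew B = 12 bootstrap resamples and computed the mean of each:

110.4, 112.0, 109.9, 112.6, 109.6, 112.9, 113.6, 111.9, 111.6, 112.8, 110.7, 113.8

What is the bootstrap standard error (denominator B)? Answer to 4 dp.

SE* = 1.3477

Bootstrap SE is the standard deviation of the 12 replicate means.
Mean of replicates: (110.4 + 112.0 + 109.9 + 112.6 + 109.6 + 112.9 + 113.6 + 111.9 + 111.6 + 112.8 + 110.7 + 113.8) / 12 = 1341.80000 / 12 = 111.81667
Sum of squared deviations: (−1.41667)² + (+0.18333)² + (−1.91667)² + (+0.78333)² + (−2.21667)² + (+1.08333)² + (+1.78333)² + (+0.08333)² + (−0.21667)² + (+0.98333)² + (−1.11667)² + (+1.98333)² = 21.79667
Variance = 21.79667 / 12 = 1.81639
SE* = √1.81639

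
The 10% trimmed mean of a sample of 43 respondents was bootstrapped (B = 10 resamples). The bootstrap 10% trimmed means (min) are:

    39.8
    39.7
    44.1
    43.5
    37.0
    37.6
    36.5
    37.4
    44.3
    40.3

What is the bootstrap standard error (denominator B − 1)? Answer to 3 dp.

Bootstrap SE is the standard deviation of the 10 replicate 10% trimmed means.
Mean of replicates: (39.8 + 39.7 + 44.1 + 43.5 + 37.0 + 37.6 + 36.5 + 37.4 + 44.3 + 40.3) / 10 = 400.2000 / 10 = 40.0200
Sum of squared deviations: (−0.2200)² + (−0.3200)² + (+4.0800)² + (+3.4800)² + (−3.0200)² + (−2.4200)² + (−3.5200)² + (−2.6200)² + (+4.2800)² + (+0.2800)² = 81.5360
Variance = 81.5360 / 9 = 9.0596
SE* = √9.0596

SE* = 3.010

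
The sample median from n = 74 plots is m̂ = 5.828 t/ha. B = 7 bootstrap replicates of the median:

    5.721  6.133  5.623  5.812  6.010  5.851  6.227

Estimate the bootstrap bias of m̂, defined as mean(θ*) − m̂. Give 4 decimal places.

mean(θ*) = (5.721 + 6.133 + 5.623 + 5.812 + 6.010 + 5.851 + 6.227) / 7 = 5.91100
bias = 5.91100 − 5.828

bias = +0.0830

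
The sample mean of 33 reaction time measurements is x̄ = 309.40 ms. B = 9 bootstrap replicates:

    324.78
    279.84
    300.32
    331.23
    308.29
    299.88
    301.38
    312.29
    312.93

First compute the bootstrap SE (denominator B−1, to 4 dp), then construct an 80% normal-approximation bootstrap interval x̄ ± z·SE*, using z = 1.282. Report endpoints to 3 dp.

(290.034, 328.766)

Mean of replicates = 307.8822; sum of squared deviations = 1825.5964; SE* = √(1825.5964/8) = 15.1063
Margin = 1.282 × 15.1063 = 19.3663
Interval: 309.40 ± 19.3663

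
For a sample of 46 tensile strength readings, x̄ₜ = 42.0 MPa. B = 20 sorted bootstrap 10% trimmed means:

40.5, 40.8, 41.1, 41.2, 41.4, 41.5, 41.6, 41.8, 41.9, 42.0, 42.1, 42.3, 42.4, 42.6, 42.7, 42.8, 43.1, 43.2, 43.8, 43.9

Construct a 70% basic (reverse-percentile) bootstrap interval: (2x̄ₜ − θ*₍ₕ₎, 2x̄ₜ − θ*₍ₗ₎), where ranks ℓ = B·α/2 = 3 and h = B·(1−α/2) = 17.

(40.9, 42.9)

Percentile endpoints at ranks 3 and 17: θ*₍3₎ = 41.1, θ*₍17₎ = 43.1.
Basic interval reflects these around x̄ₜ:
  lower = 2 × 42.0 − 43.1 = 40.9
  upper = 2 × 42.0 − 41.1 = 42.9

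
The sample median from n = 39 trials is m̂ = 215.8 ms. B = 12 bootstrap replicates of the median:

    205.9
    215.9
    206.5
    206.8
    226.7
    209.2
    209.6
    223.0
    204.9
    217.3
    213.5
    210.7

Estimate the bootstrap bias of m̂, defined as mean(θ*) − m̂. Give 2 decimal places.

mean(θ*) = (205.9 + 215.9 + 206.5 + 206.8 + 226.7 + 209.2 + 209.6 + 223.0 + 204.9 + 217.3 + 213.5 + 210.7) / 12 = 212.500
bias = 212.500 − 215.8

bias = −3.30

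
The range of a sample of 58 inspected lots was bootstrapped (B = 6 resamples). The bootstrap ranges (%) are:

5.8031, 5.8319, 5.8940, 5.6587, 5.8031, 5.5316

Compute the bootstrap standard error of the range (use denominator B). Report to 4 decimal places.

SE* = 0.1218

Bootstrap SE is the standard deviation of the 6 replicate ranges.
Mean of replicates: (5.8031 + 5.8319 + 5.8940 + 5.6587 + 5.8031 + 5.5316) / 6 = 34.52240 / 6 = 5.75373
Sum of squared deviations: (+0.04937)² + (+0.07817)² + (+0.14027)² + (−0.09503)² + (+0.04937)² + (−0.22213)² = 0.08903
Variance = 0.08903 / 6 = 0.01484
SE* = √0.01484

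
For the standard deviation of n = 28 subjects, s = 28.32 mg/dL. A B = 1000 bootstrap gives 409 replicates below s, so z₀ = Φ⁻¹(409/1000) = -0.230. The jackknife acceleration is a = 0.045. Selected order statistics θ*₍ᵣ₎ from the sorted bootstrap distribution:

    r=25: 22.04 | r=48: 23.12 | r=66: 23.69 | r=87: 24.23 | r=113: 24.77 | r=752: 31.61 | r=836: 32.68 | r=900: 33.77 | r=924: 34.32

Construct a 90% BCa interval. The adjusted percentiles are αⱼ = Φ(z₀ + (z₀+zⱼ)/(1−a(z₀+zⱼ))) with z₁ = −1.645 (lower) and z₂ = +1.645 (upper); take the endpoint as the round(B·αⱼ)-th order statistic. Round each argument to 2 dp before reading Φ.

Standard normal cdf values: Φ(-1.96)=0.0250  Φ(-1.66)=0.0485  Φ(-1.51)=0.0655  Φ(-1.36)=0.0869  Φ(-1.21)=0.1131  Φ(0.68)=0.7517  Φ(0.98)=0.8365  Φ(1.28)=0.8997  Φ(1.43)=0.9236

Lower: z₀ + z₁ = -0.230 + (-1.645) = -1.875; 1 − a(z₀+z₁) = 1 − (0.045)(-1.875) = 1.0844; argument = -0.230 + (-1.875)/1.0844 = -1.9591 → -1.96.
α₁ = Φ(-1.96) = 0.0250; rank = round(1000 × 0.0250) = 25; θ*₍25₎ = 22.04.
Upper: z₀ + z₂ = 1.415; 1 − a(z₀+z₂) = 0.9363; argument = 1.2812 → 1.28; α₂ = 0.8997; rank = 900; θ*₍900₎ = 33.77.

(22.04, 33.77)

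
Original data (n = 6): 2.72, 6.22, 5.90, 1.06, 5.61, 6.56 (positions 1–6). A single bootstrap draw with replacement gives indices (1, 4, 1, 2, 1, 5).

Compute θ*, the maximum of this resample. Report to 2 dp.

Resample values: 2.72, 1.06, 2.72, 6.22, 2.72, 5.61.
Maximum = 6.22

θ* = 6.22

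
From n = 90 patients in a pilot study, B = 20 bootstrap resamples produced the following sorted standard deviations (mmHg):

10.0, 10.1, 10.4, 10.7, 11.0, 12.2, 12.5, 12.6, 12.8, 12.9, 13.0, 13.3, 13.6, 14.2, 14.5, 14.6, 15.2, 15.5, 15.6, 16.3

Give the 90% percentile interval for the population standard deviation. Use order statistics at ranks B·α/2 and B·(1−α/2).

(10.0, 15.6)

α = 0.10; lower rank = 20 × 0.050 = 1; upper rank = 20 × 0.950 = 19.
The 1st smallest replicate is 10.0; the 19th is 15.6.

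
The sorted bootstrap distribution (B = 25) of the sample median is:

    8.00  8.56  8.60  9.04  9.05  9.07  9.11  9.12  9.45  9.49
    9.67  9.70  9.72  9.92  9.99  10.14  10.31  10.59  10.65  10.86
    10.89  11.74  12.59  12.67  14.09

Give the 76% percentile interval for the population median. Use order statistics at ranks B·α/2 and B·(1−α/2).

(8.60, 11.74)

α = 0.24; lower rank = 25 × 0.120 = 3; upper rank = 25 × 0.880 = 22.
The 3rd smallest replicate is 8.60; the 22nd is 11.74.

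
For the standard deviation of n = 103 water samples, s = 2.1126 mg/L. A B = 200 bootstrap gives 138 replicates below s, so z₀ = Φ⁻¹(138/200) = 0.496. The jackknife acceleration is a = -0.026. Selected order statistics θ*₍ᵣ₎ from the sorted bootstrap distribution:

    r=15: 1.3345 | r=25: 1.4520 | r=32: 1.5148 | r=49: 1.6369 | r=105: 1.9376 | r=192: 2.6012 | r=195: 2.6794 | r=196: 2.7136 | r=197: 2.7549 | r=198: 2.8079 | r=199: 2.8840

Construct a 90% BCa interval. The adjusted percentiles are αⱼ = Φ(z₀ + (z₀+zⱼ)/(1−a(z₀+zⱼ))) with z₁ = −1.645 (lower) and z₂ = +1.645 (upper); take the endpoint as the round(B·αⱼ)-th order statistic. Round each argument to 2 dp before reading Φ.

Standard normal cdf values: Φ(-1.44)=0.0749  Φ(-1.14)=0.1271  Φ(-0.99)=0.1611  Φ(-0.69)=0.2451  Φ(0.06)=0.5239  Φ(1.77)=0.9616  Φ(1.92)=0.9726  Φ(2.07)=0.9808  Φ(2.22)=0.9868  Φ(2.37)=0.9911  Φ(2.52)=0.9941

(1.6369, 2.8840)

Lower: z₀ + z₁ = 0.496 + (-1.645) = -1.149; 1 − a(z₀+z₁) = 1 − (-0.026)(-1.149) = 0.9701; argument = 0.496 + (-1.149)/0.9701 = -0.6884 → -0.69.
α₁ = Φ(-0.69) = 0.2451; rank = round(200 × 0.2451) = 49; θ*₍49₎ = 1.6369.
Upper: z₀ + z₂ = 2.141; 1 − a(z₀+z₂) = 1.0557; argument = 2.5241 → 2.52; α₂ = 0.9941; rank = 199; θ*₍199₎ = 2.8840.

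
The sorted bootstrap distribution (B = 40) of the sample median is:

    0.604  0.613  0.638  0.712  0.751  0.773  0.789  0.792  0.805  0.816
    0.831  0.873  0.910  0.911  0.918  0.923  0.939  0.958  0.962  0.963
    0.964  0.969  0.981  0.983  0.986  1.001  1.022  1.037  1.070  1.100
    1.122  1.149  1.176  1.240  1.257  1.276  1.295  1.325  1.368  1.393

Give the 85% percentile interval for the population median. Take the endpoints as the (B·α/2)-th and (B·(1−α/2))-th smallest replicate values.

α = 0.15; lower rank = 40 × 0.075 = 3; upper rank = 40 × 0.925 = 37.
The 3rd smallest replicate is 0.638; the 37th is 1.295.

(0.638, 1.295)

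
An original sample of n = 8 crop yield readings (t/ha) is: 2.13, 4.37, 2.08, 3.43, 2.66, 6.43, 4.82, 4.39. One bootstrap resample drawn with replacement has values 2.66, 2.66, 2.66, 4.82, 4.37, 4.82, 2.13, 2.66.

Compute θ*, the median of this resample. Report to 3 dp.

θ* = 2.660

Sorted: 2.13, 2.66, 2.66, 2.66, 2.66, 4.37, 4.82, 4.82
Median = average of the two middle values = 2.660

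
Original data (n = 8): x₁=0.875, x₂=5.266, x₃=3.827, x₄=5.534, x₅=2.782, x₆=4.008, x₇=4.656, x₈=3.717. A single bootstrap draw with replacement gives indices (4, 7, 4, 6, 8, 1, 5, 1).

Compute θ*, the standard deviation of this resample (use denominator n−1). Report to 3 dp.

θ* = 1.860

Resample values: 5.534, 4.656, 5.534, 4.008, 3.717, 0.875, 2.782, 0.875.
Mean = 3.4976; sum of squared deviations = 24.2125
s² = 24.2125 / 7 = 3.4589
s = √3.4589 = 1.860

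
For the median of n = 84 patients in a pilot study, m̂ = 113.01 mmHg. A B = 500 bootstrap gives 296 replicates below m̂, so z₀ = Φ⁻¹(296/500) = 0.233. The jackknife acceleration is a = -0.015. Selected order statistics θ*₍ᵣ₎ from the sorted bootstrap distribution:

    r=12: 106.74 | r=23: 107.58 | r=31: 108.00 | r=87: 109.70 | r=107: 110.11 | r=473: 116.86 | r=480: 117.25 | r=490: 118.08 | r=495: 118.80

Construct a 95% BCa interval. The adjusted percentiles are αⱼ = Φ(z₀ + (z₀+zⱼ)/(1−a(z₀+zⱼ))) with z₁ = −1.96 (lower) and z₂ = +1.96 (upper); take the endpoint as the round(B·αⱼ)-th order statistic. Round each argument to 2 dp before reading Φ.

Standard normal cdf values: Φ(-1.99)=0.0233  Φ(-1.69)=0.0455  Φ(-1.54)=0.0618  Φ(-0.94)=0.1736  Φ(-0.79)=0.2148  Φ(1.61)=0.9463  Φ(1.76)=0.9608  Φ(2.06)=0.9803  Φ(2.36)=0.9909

Lower: z₀ + z₁ = 0.233 + (-1.960) = -1.727; 1 − a(z₀+z₁) = 1 − (-0.015)(-1.727) = 0.9741; argument = 0.233 + (-1.727)/0.9741 = -1.5399 → -1.54.
α₁ = Φ(-1.54) = 0.0618; rank = round(500 × 0.0618) = 31; θ*₍31₎ = 108.00.
Upper: z₀ + z₂ = 2.193; 1 − a(z₀+z₂) = 1.0329; argument = 2.3562 → 2.36; α₂ = 0.9909; rank = 495; θ*₍495₎ = 118.80.

(108.00, 118.80)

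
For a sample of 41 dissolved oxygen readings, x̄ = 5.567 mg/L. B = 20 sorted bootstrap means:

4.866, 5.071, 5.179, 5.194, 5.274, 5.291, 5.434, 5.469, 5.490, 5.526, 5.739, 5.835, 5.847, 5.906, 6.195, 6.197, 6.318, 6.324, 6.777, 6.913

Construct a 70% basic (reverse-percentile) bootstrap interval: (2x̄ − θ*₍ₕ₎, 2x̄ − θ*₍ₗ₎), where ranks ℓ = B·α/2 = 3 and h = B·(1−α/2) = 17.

Percentile endpoints at ranks 3 and 17: θ*₍3₎ = 5.179, θ*₍17₎ = 6.318.
Basic interval reflects these around x̄:
  lower = 2 × 5.567 − 6.318 = 4.816
  upper = 2 × 5.567 − 5.179 = 5.955

(4.816, 5.955)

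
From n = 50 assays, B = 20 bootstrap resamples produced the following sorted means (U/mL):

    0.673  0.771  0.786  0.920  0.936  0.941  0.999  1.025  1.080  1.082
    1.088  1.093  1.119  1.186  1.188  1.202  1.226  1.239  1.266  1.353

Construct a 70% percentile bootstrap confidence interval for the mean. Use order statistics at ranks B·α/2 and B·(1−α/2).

(0.786, 1.226)

α = 0.30; lower rank = 20 × 0.150 = 3; upper rank = 20 × 0.850 = 17.
The 3rd smallest replicate is 0.786; the 17th is 1.226.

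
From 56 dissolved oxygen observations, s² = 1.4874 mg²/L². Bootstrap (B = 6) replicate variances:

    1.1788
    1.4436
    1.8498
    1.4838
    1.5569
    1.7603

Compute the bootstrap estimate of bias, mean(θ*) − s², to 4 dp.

bias = +0.0581

mean(θ*) = (1.1788 + 1.4436 + 1.8498 + 1.4838 + 1.5569 + 1.7603) / 6 = 1.54553
bias = 1.54553 − 1.4874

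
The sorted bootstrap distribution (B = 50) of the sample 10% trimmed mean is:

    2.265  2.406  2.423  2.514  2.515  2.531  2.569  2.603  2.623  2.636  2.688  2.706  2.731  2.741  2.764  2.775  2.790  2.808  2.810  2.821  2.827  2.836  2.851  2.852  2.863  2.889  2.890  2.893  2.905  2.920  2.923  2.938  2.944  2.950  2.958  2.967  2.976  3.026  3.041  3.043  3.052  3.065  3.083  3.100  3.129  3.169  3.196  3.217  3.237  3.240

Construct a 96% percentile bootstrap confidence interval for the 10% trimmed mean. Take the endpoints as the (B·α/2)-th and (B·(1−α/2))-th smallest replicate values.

α = 0.04; lower rank = 50 × 0.020 = 1; upper rank = 50 × 0.980 = 49.
The 1st smallest replicate is 2.265; the 49th is 3.237.

(2.265, 3.237)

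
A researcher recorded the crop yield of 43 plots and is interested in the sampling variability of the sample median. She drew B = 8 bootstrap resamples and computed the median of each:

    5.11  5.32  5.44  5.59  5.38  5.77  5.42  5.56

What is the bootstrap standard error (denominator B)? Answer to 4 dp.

Bootstrap SE is the standard deviation of the 8 replicate medians.
Mean of replicates: (5.11 + 5.32 + 5.44 + 5.59 + 5.38 + 5.77 + 5.42 + 5.56) / 8 = 43.59000 / 8 = 5.44875
Sum of squared deviations: (−0.33875)² + (−0.12875)² + (−0.00875)² + (+0.14125)² + (−0.06875)² + (+0.32125)² + (−0.02875)² + (+0.11125)² = 0.27249
Variance = 0.27249 / 8 = 0.03406
SE* = √0.03406

SE* = 0.1846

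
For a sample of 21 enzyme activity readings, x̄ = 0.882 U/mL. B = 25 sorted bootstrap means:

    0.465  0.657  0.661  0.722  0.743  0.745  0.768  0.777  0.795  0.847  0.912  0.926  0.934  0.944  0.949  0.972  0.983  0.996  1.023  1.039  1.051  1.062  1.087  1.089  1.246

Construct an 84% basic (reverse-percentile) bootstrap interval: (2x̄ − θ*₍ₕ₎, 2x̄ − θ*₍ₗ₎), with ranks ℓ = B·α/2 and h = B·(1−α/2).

(0.677, 1.107)

Percentile endpoints at ranks 2 and 23: θ*₍2₎ = 0.657, θ*₍23₎ = 1.087.
Basic interval reflects these around x̄:
  lower = 2 × 0.882 − 1.087 = 0.677
  upper = 2 × 0.882 − 0.657 = 1.107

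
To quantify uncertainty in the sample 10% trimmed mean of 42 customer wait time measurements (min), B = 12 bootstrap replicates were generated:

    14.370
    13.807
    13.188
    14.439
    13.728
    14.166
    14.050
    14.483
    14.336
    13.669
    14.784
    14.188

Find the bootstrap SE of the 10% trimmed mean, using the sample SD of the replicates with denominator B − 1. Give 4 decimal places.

SE* = 0.4384

Bootstrap SE is the standard deviation of the 12 replicate 10% trimmed means.
Mean of replicates: (14.370 + 13.807 + 13.188 + 14.439 + 13.728 + 14.166 + 14.050 + 14.483 + 14.336 + 13.669 + 14.784 + 14.188) / 12 = 169.20800 / 12 = 14.10067
Sum of squared deviations: (+0.26933)² + (−0.29367)² + (−0.91267)² + (+0.33833)² + (−0.37267)² + (+0.06533)² + (−0.05067)² + (+0.38233)² + (+0.23533)² + (−0.43167)² + (+0.68333)² + (+0.08733)² = 2.11439
Variance = 2.11439 / 11 = 0.19222
SE* = √0.19222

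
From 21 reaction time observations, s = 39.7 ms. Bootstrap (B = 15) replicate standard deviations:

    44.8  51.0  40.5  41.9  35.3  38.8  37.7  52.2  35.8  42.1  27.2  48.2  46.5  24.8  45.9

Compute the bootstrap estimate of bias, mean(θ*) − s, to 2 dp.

bias = +1.15

mean(θ*) = (44.8 + 51.0 + 40.5 + 41.9 + 35.3 + 38.8 + 37.7 + 52.2 + 35.8 + 42.1 + 27.2 + 48.2 + 46.5 + 24.8 + 45.9) / 15 = 40.847
bias = 40.847 − 39.7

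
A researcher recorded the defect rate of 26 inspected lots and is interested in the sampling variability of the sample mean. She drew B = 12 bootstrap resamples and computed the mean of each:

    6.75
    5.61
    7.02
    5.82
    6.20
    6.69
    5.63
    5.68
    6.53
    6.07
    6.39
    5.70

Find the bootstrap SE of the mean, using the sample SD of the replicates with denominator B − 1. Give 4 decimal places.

Bootstrap SE is the standard deviation of the 12 replicate means.
Mean of replicates: (6.75 + 5.61 + 7.02 + 5.82 + 6.20 + 6.69 + 5.63 + 5.68 + 6.53 + 6.07 + 6.39 + 5.70) / 12 = 74.09000 / 12 = 6.17417
Sum of squared deviations: (+0.57583)² + (−0.56417)² + (+0.84583)² + (−0.35417)² + (+0.02583)² + (+0.51583)² + (−0.54417)² + (−0.49417)² + (+0.35583)² + (−0.10417)² + (+0.21583)² + (−0.47417)² = 2.70669
Variance = 2.70669 / 11 = 0.24606
SE* = √0.24606

SE* = 0.4960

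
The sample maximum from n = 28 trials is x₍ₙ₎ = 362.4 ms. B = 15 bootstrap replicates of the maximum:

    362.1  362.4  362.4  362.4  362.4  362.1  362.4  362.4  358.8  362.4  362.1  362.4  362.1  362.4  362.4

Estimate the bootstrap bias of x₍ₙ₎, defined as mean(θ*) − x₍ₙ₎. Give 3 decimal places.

bias = −0.320

mean(θ*) = (362.1 + 362.4 + 362.4 + 362.4 + 362.4 + 362.1 + 362.4 + 362.4 + 358.8 + 362.4 + 362.1 + 362.4 + 362.1 + 362.4 + 362.4) / 15 = 362.0800
bias = 362.0800 − 362.4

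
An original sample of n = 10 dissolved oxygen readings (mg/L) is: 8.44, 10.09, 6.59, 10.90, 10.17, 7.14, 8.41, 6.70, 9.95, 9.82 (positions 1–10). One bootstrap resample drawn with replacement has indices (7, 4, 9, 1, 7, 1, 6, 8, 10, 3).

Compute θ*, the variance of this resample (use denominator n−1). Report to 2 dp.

θ* = 2.04

Resample values: 8.41, 10.90, 9.95, 8.44, 8.41, 8.44, 7.14, 6.70, 9.82, 6.59.
Mean = 8.4800; sum of squared deviations = 18.3620
s² = 18.3620 / 9 = 2.0402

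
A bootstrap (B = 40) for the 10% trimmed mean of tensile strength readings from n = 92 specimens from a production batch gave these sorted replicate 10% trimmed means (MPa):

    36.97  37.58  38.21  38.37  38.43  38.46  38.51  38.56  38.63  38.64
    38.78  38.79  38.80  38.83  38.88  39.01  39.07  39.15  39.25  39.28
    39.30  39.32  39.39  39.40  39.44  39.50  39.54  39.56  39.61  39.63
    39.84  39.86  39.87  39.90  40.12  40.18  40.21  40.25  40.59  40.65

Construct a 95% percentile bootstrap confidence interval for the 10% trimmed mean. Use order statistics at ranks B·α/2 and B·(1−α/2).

(36.97, 40.59)

α = 0.05; lower rank = 40 × 0.025 = 1; upper rank = 40 × 0.975 = 39.
The 1st smallest replicate is 36.97; the 39th is 40.59.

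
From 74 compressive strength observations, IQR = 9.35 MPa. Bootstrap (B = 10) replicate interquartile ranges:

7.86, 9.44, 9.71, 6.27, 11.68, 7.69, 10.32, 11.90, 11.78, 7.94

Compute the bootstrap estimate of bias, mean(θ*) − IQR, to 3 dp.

mean(θ*) = (7.86 + 9.44 + 9.71 + 6.27 + 11.68 + 7.69 + 10.32 + 11.90 + 11.78 + 7.94) / 10 = 9.4590
bias = 9.4590 − 9.35

bias = +0.109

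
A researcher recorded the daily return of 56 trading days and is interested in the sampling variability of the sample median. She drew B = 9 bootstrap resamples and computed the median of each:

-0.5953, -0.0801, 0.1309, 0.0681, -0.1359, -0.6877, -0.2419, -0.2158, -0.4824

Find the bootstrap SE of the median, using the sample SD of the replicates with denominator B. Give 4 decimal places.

Bootstrap SE is the standard deviation of the 9 replicate medians.
Mean of replicates: ((-0.5953) + (-0.0801) + 0.1309 + 0.0681 + (-0.1359) + (-0.6877) + (-0.2419) + (-0.2158) + (-0.4824)) / 9 = -2.24010 / 9 = -0.24890
Sum of squared deviations: (−0.34640)² + (+0.16880)² + (+0.37980)² + (+0.31700)² + (+0.11300)² + (−0.43880)² + (+0.00700)² + (+0.03310)² + (−0.23350)² = 0.65420
Variance = 0.65420 / 9 = 0.07269
SE* = √0.07269

SE* = 0.2696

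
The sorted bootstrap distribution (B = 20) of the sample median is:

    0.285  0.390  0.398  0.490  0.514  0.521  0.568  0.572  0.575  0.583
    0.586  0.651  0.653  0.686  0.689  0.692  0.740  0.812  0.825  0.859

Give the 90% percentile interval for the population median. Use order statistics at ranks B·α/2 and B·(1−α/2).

α = 0.10; lower rank = 20 × 0.050 = 1; upper rank = 20 × 0.950 = 19.
The 1st smallest replicate is 0.285; the 19th is 0.825.

(0.285, 0.825)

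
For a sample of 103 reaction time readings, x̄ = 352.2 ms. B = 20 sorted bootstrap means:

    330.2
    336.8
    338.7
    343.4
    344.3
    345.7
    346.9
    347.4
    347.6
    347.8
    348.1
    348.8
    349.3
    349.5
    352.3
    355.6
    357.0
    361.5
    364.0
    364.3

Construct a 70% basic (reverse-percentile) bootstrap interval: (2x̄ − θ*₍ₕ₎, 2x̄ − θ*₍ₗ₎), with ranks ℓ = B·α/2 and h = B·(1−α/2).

(347.4, 365.7)

Percentile endpoints at ranks 3 and 17: θ*₍3₎ = 338.7, θ*₍17₎ = 357.0.
Basic interval reflects these around x̄:
  lower = 2 × 352.2 − 357.0 = 347.4
  upper = 2 × 352.2 − 338.7 = 365.7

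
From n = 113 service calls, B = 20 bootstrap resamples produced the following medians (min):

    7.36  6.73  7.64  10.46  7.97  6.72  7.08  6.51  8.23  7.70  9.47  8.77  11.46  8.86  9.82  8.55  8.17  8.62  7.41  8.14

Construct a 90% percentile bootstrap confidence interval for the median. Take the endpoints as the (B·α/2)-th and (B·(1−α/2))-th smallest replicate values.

(6.51, 10.46)

Sorted replicates: 6.51, 6.72, 6.73, 7.08, 7.36, 7.41, 7.64, 7.70, 7.97, 8.14, 8.17, 8.23, 8.55, 8.62, 8.77, 8.86, 9.47, 9.82, 10.46, 11.46
α = 0.10; lower rank = 20 × 0.050 = 1; upper rank = 20 × 0.950 = 19.
The 1st smallest replicate is 6.51; the 19th is 10.46.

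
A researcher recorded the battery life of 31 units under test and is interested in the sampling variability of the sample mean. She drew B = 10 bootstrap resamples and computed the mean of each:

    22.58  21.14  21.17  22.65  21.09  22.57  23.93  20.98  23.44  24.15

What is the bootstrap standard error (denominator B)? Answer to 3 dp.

SE* = 1.159

Bootstrap SE is the standard deviation of the 10 replicate means.
Mean of replicates: (22.58 + 21.14 + 21.17 + 22.65 + 21.09 + 22.57 + 23.93 + 20.98 + 23.44 + 24.15) / 10 = 223.7000 / 10 = 22.3700
Sum of squared deviations: (+0.2100)² + (−1.2300)² + (−1.2000)² + (+0.2800)² + (−1.2800)² + (+0.2000)² + (+1.5600)² + (−1.3900)² + (+1.0700)² + (+1.7800)² = 13.4328
Variance = 13.4328 / 10 = 1.3433
SE* = √1.3433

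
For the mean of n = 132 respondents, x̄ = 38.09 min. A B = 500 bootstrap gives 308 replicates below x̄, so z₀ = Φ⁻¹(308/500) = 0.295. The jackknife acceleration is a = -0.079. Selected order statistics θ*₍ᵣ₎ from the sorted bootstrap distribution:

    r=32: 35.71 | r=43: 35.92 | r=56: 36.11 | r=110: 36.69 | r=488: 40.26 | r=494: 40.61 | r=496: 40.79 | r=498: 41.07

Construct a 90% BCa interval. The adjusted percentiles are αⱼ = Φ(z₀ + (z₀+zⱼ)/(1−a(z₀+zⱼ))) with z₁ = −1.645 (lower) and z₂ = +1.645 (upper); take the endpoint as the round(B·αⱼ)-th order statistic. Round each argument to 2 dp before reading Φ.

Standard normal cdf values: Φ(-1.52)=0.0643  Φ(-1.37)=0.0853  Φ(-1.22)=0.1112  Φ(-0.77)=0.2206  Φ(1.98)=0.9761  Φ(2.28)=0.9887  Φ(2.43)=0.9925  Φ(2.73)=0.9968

Lower: z₀ + z₁ = 0.295 + (-1.645) = -1.350; 1 − a(z₀+z₁) = 1 − (-0.079)(-1.350) = 0.8933; argument = 0.295 + (-1.350)/0.8933 = -1.2162 → -1.22.
α₁ = Φ(-1.22) = 0.1112; rank = round(500 × 0.1112) = 56; θ*₍56₎ = 36.11.
Upper: z₀ + z₂ = 1.940; 1 − a(z₀+z₂) = 1.1533; argument = 1.9772 → 1.98; α₂ = 0.9761; rank = 488; θ*₍488₎ = 40.26.

(36.11, 40.26)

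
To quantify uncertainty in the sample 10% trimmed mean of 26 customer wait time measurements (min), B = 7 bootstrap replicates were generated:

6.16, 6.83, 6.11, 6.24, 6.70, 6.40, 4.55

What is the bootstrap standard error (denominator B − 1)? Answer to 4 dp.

Bootstrap SE is the standard deviation of the 7 replicate 10% trimmed means.
Mean of replicates: (6.16 + 6.83 + 6.11 + 6.24 + 6.70 + 6.40 + 4.55) / 7 = 42.99000 / 7 = 6.14143
Sum of squared deviations: (+0.01857)² + (+0.68857)² + (−0.03143)² + (+0.09857)² + (+0.55857)² + (+0.25857)² + (−1.59143)² = 3.39669
Variance = 3.39669 / 6 = 0.56611
SE* = √0.56611

SE* = 0.7524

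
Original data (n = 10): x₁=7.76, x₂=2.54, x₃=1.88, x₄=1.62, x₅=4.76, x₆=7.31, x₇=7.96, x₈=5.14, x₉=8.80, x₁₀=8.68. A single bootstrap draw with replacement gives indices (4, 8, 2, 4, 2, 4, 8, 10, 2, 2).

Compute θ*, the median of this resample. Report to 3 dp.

Resample values: 1.62, 5.14, 2.54, 1.62, 2.54, 1.62, 5.14, 8.68, 2.54, 2.54.
Sorted: 1.62, 1.62, 1.62, 2.54, 2.54, 2.54, 2.54, 5.14, 5.14, 8.68
Median = average of the two middle values = 2.540

θ* = 2.540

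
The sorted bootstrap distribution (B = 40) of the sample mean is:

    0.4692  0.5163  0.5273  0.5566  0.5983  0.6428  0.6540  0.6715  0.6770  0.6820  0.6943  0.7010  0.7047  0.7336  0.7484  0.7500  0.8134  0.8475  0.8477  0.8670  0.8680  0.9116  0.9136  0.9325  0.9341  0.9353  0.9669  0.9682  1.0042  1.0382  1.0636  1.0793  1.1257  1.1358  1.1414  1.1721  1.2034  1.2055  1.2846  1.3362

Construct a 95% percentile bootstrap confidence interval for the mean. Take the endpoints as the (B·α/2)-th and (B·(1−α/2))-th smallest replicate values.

(0.4692, 1.2846)

α = 0.05; lower rank = 40 × 0.025 = 1; upper rank = 40 × 0.975 = 39.
The 1st smallest replicate is 0.4692; the 39th is 1.2846.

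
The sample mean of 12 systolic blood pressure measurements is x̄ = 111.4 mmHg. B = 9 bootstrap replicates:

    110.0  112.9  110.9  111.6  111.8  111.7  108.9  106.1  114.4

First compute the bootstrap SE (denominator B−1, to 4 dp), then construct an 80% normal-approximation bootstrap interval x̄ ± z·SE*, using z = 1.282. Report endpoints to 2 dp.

(108.32, 114.48)

Mean of replicates = 110.9222; sum of squared deviations = 46.0356; SE* = √(46.0356/8) = 2.3988
Margin = 1.282 × 2.3988 = 3.075
Interval: 111.4 ± 3.075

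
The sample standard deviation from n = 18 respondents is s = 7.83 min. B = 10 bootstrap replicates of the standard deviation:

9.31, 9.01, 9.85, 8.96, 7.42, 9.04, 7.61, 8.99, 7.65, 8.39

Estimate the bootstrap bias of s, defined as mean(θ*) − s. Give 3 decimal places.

bias = +0.793

mean(θ*) = (9.31 + 9.01 + 9.85 + 8.96 + 7.42 + 9.04 + 7.61 + 8.99 + 7.65 + 8.39) / 10 = 8.6230
bias = 8.6230 − 7.83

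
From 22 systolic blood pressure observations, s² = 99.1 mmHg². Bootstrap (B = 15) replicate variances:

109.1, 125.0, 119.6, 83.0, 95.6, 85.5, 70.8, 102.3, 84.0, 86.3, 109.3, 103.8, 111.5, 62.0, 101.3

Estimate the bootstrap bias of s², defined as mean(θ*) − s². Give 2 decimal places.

bias = −2.49

mean(θ*) = (109.1 + 125.0 + 119.6 + 83.0 + 95.6 + 85.5 + 70.8 + 102.3 + 84.0 + 86.3 + 109.3 + 103.8 + 111.5 + 62.0 + 101.3) / 15 = 96.607
bias = 96.607 − 99.1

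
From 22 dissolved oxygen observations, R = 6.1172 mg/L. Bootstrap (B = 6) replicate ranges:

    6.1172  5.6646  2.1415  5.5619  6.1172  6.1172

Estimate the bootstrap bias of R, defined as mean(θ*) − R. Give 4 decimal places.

mean(θ*) = (6.1172 + 5.6646 + 2.1415 + 5.5619 + 6.1172 + 6.1172) / 6 = 5.28660
bias = 5.28660 − 6.1172

bias = −0.8306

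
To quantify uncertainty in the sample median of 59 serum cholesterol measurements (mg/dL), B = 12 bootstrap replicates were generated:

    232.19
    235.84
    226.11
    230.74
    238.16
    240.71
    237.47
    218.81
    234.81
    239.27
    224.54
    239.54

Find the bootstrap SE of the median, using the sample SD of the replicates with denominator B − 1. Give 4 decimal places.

Bootstrap SE is the standard deviation of the 12 replicate medians.
Mean of replicates: (232.19 + 235.84 + 226.11 + 230.74 + 238.16 + 240.71 + 237.47 + 218.81 + 234.81 + 239.27 + 224.54 + 239.54) / 12 = 2798.19000 / 12 = 233.18250
Sum of squared deviations: (−0.99250)² + (+2.65750)² + (−7.07250)² + (−2.44250)² + (+4.97750)² + (+7.52750)² + (+4.28750)² + (−14.37250)² + (+1.62750)² + (+6.08750)² + (−8.64250)² + (+6.35750)² = 525.24063
Variance = 525.24063 / 11 = 47.74915
SE* = √47.74915

SE* = 6.9101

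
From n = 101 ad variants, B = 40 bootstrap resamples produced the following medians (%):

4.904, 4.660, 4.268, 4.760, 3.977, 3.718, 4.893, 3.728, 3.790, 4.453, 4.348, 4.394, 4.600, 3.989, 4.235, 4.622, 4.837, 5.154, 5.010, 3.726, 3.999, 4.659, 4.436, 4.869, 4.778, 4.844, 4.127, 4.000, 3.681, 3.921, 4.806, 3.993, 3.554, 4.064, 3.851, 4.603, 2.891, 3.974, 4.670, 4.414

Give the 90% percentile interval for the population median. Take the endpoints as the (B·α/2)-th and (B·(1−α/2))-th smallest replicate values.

(3.554, 4.904)

Sorted replicates: 2.891, 3.554, 3.681, 3.718, 3.726, 3.728, 3.790, 3.851, 3.921, 3.974, 3.977, 3.989, 3.993, 3.999, 4.000, 4.064, 4.127, 4.235, 4.268, 4.348, 4.394, 4.414, 4.436, 4.453, 4.600, 4.603, 4.622, 4.659, 4.660, 4.670, 4.760, 4.778, 4.806, 4.837, 4.844, 4.869, 4.893, 4.904, 5.010, 5.154
α = 0.10; lower rank = 40 × 0.050 = 2; upper rank = 40 × 0.950 = 38.
The 2nd smallest replicate is 3.554; the 38th is 4.904.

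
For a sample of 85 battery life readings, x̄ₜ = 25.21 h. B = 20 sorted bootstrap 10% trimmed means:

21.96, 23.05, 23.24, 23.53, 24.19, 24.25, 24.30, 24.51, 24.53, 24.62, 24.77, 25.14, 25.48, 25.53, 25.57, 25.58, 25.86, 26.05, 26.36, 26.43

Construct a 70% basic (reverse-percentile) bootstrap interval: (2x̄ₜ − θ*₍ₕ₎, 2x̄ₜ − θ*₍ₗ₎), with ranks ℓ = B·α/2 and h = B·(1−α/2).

Percentile endpoints at ranks 3 and 17: θ*₍3₎ = 23.24, θ*₍17₎ = 25.86.
Basic interval reflects these around x̄ₜ:
  lower = 2 × 25.21 − 25.86 = 24.56
  upper = 2 × 25.21 − 23.24 = 27.18

(24.56, 27.18)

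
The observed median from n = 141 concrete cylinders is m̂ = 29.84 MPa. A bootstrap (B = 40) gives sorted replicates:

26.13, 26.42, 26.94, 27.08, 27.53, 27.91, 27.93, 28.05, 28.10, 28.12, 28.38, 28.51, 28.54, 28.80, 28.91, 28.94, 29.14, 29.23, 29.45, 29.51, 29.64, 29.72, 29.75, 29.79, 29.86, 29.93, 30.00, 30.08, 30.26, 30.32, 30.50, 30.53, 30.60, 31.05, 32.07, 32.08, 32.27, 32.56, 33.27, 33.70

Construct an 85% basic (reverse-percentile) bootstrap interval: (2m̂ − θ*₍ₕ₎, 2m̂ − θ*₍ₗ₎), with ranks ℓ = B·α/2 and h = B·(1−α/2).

(27.41, 32.74)

Percentile endpoints at ranks 3 and 37: θ*₍3₎ = 26.94, θ*₍37₎ = 32.27.
Basic interval reflects these around m̂:
  lower = 2 × 29.84 − 32.27 = 27.41
  upper = 2 × 29.84 − 26.94 = 32.74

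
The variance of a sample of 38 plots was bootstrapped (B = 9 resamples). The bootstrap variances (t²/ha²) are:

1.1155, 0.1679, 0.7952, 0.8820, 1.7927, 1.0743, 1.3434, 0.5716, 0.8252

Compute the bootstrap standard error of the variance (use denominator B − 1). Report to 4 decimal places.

Bootstrap SE is the standard deviation of the 9 replicate variances.
Mean of replicates: (1.1155 + 0.1679 + 0.7952 + 0.8820 + 1.7927 + 1.0743 + 1.3434 + 0.5716 + 0.8252) / 9 = 8.56780 / 9 = 0.95198
Sum of squared deviations: (+0.16352)² + (−0.78408)² + (−0.15678)² + (−0.06998)² + (+0.84072)² + (+0.12232)² + (+0.39142)² + (−0.38038)² + (−0.12678)² = 1.70674
Variance = 1.70674 / 8 = 0.21334
SE* = √0.21334

SE* = 0.4619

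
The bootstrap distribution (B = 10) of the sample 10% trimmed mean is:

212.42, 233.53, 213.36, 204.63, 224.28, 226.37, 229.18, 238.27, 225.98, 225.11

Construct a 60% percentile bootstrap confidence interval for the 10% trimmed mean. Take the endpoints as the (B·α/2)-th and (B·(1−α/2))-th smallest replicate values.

(212.42, 229.18)

Sorted replicates: 204.63, 212.42, 213.36, 224.28, 225.11, 225.98, 226.37, 229.18, 233.53, 238.27
α = 0.40; lower rank = 10 × 0.200 = 2; upper rank = 10 × 0.800 = 8.
The 2nd smallest replicate is 212.42; the 8th is 229.18.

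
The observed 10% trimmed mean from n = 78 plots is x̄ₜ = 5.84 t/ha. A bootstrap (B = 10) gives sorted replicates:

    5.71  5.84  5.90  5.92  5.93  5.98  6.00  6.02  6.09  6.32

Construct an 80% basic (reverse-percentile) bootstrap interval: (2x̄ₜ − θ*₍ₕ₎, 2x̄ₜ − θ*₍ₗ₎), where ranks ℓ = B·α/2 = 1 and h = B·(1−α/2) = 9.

Percentile endpoints at ranks 1 and 9: θ*₍1₎ = 5.71, θ*₍9₎ = 6.09.
Basic interval reflects these around x̄ₜ:
  lower = 2 × 5.84 − 6.09 = 5.59
  upper = 2 × 5.84 − 5.71 = 5.97

(5.59, 5.97)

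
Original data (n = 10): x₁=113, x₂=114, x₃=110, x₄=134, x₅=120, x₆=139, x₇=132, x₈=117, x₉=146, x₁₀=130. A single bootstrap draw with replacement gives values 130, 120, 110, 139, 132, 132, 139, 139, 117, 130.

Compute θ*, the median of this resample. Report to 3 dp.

θ* = 131.000

Sorted: 110, 117, 120, 130, 130, 132, 132, 139, 139, 139
Median = average of the two middle values = 131.000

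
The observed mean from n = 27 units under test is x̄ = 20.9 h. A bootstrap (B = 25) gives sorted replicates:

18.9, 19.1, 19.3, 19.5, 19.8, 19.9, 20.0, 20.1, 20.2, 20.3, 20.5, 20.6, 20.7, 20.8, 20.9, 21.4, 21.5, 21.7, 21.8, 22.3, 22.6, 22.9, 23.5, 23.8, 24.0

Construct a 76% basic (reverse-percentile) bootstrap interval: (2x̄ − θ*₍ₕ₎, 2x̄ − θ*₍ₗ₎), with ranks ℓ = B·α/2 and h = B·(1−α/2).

Percentile endpoints at ranks 3 and 22: θ*₍3₎ = 19.3, θ*₍22₎ = 22.9.
Basic interval reflects these around x̄:
  lower = 2 × 20.9 − 22.9 = 18.9
  upper = 2 × 20.9 − 19.3 = 22.5

(18.9, 22.5)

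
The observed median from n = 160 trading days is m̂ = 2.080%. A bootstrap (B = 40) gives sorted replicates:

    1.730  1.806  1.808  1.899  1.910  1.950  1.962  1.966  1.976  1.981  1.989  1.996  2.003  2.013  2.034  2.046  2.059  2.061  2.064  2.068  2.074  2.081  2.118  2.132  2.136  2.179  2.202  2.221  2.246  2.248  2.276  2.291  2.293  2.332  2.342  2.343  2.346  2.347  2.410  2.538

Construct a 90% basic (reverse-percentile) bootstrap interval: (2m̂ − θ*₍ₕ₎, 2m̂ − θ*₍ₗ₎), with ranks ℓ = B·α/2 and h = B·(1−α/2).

Percentile endpoints at ranks 2 and 38: θ*₍2₎ = 1.806, θ*₍38₎ = 2.347.
Basic interval reflects these around m̂:
  lower = 2 × 2.080 − 2.347 = 1.813
  upper = 2 × 2.080 − 1.806 = 2.354

(1.813, 2.354)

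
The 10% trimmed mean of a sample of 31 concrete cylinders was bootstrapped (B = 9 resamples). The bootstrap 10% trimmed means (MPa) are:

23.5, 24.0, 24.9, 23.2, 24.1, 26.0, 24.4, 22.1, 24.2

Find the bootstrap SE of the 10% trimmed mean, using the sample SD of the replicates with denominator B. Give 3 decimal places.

SE* = 1.028

Bootstrap SE is the standard deviation of the 9 replicate 10% trimmed means.
Mean of replicates: (23.5 + 24.0 + 24.9 + 23.2 + 24.1 + 26.0 + 24.4 + 22.1 + 24.2) / 9 = 216.4000 / 9 = 24.0444
Sum of squared deviations: (−0.5444)² + (−0.0444)² + (+0.8556)² + (−0.8444)² + (+0.0556)² + (+1.9556)² + (+0.3556)² + (−1.9444)² + (+0.1556)² = 9.5022
Variance = 9.5022 / 9 = 1.0558
SE* = √1.0558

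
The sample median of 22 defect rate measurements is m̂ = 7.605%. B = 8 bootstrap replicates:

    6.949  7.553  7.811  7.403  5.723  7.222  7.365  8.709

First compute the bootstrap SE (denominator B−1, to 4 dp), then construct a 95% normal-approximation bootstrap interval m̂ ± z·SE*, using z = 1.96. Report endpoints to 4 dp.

(5.9606, 9.2494)

Mean of replicates = 7.3419; sum of squared deviations = 4.9274; SE* = √(4.9274/7) = 0.8390
Margin = 1.96 × 0.8390 = 1.64444
Interval: 7.605 ± 1.64444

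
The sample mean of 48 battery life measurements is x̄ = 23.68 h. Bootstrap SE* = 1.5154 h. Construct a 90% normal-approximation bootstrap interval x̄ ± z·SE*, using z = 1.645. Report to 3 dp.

(21.187, 26.173)

Margin = 1.645 × 1.5154 = 2.4928
Interval: 23.68 ± 2.4928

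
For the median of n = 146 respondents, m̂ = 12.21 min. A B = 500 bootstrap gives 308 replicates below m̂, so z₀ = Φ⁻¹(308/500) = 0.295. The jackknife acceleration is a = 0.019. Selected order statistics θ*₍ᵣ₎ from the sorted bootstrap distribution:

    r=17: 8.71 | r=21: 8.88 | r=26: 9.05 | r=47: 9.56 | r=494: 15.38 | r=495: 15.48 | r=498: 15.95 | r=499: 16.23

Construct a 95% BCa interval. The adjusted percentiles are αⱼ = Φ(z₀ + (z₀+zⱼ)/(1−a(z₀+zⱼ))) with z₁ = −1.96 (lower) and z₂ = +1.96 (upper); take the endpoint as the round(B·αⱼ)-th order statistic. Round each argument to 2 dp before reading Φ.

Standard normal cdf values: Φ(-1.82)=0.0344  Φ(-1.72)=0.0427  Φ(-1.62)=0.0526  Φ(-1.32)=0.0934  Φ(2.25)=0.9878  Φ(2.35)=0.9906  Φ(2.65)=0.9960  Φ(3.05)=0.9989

Lower: z₀ + z₁ = 0.295 + (-1.960) = -1.665; 1 − a(z₀+z₁) = 1 − (0.019)(-1.665) = 1.0316; argument = 0.295 + (-1.665)/1.0316 = -1.3189 → -1.32.
α₁ = Φ(-1.32) = 0.0934; rank = round(500 × 0.0934) = 47; θ*₍47₎ = 9.56.
Upper: z₀ + z₂ = 2.255; 1 − a(z₀+z₂) = 0.9572; argument = 2.6509 → 2.65; α₂ = 0.9960; rank = 498; θ*₍498₎ = 15.95.

(9.56, 15.95)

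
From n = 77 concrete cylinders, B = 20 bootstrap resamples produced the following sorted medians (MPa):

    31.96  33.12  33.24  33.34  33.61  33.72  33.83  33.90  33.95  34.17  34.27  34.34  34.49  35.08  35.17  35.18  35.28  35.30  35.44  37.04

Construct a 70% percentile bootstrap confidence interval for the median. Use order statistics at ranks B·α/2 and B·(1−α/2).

(33.24, 35.28)

α = 0.30; lower rank = 20 × 0.150 = 3; upper rank = 20 × 0.850 = 17.
The 3rd smallest replicate is 33.24; the 17th is 35.28.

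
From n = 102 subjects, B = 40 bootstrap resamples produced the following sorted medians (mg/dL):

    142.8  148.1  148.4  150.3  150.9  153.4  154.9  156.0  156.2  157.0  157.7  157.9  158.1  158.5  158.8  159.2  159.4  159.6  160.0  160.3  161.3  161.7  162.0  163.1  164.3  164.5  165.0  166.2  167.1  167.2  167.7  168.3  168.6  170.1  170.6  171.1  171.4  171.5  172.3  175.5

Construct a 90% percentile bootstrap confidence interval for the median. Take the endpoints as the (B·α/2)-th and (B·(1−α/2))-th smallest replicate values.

α = 0.10; lower rank = 40 × 0.050 = 2; upper rank = 40 × 0.950 = 38.
The 2nd smallest replicate is 148.1; the 38th is 171.5.

(148.1, 171.5)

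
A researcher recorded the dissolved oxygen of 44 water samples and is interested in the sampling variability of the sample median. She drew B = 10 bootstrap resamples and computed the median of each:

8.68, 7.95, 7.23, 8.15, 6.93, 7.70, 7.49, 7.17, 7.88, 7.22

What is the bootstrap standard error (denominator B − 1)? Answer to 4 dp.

SE* = 0.5366

Bootstrap SE is the standard deviation of the 10 replicate medians.
Mean of replicates: (8.68 + 7.95 + 7.23 + 8.15 + 6.93 + 7.70 + 7.49 + 7.17 + 7.88 + 7.22) / 10 = 76.40000 / 10 = 7.64000
Sum of squared deviations: (+1.04000)² + (+0.31000)² + (−0.41000)² + (+0.51000)² + (−0.71000)² + (+0.06000)² + (−0.15000)² + (−0.47000)² + (+0.24000)² + (−0.42000)² = 2.59100
Variance = 2.59100 / 9 = 0.28789
SE* = √0.28789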